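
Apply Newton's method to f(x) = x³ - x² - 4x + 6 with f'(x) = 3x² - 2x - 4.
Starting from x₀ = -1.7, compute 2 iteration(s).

f(x) = x³ - x² - 4x + 6
f'(x) = 3x² - 2x - 4
x₀ = -1.7

Newton-Raphson formula: x_{n+1} = x_n - f(x_n)/f'(x_n)

Iteration 1:
  f(-1.700000) = 4.997000
  f'(-1.700000) = 8.070000
  x_1 = -1.700000 - 4.997000/8.070000 = -2.319207
Iteration 2:
  f(-2.319207) = -2.576260
  f'(-2.319207) = 16.774576
  x_2 = -2.319207 - (-2.576260)/16.774576 = -2.165626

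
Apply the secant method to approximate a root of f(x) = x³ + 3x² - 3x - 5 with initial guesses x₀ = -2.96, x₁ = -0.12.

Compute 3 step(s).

f(x) = x³ + 3x² - 3x - 5
x₀ = -2.96, x₁ = -0.12

Secant formula: x_{n+1} = x_n - f(x_n)(x_n - x_{n-1})/(f(x_n) - f(x_{n-1}))

Iteration 1:
  f(-2.960000) = 4.230464
  f(-0.120000) = -4.598528
  x_2 = -0.120000 - (-4.598528)×(-0.120000 - (-2.960000))/(-4.598528 - 4.230464)
       = -1.599197
Iteration 2:
  f(-0.120000) = -4.598528
  f(-1.599197) = 3.380049
  x_3 = -1.599197 - 3.380049×(-1.599197 - (-0.120000))/(3.380049 - (-4.598528))
       = -0.972549
Iteration 3:
  f(-1.599197) = 3.380049
  f(-0.972549) = -0.164684
  x_4 = -0.972549 - (-0.164684)×(-0.972549 - (-1.599197))/(-0.164684 - 3.380049)
       = -1.001663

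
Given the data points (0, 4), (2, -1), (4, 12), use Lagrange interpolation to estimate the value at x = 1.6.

Lagrange interpolation formula:
P(x) = Σ yᵢ × Lᵢ(x)
where Lᵢ(x) = Π_{j≠i} (x - xⱼ)/(xᵢ - xⱼ)

L_0(1.6) = (1.6 - 2)/(0 - 2) × (1.6 - 4)/(0 - 4) = 0.120000
L_1(1.6) = (1.6 - 0)/(2 - 0) × (1.6 - 4)/(2 - 4) = 0.960000
L_2(1.6) = (1.6 - 0)/(4 - 0) × (1.6 - 2)/(4 - 2) = -0.080000

P(1.6) = 4×L_0(1.6) + (-1)×L_1(1.6) + 12×L_2(1.6)
P(1.6) = -1.440000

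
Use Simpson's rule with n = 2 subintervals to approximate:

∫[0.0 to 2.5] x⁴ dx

f(x) = x⁴
a = 0.0, b = 2.5, n = 2
h = (b - a)/n = 1.250000

Simpson's rule: (h/3)[f(x₀) + 4f(x₁) + 2f(x₂) + ... + f(xₙ)]

x_0 = 0.0000, f(x_0) = 0.000000, coefficient = 1
x_1 = 1.2500, f(x_1) = 2.441406, coefficient = 4
x_2 = 2.5000, f(x_2) = 39.062500, coefficient = 1

I ≈ (1.250000/3) × 48.828125 = 20.345052
Exact value: 19.531250
Error: 0.813802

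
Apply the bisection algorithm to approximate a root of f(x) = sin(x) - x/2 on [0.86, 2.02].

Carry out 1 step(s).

f(x) = sin(x) - x/2
Initial interval: [0.86, 2.02]

Iteration 1:
  c_1 = (0.860000 + 2.020000)/2 = 1.440000
  f(c_1) = f(1.440000) = 0.271458
  f(a) × f(c) ≥ 0, new interval: [1.440000, 2.020000]

After 1 iteration(s), the approximation is c_1 = 1.440000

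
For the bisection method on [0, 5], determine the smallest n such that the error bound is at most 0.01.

We need (b-a)/2^n ≤ 0.01
(5 - 0)/2^n ≤ 0.01
5/2^n ≤ 0.01
2^n ≥ 500
n ≥ log₂(500) = 8.97
n ≥ 9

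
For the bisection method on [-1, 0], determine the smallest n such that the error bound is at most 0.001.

We need (b-a)/2^n ≤ 0.001
(0 - (-1))/2^n ≤ 0.001
1/2^n ≤ 0.001
2^n ≥ 1000
n ≥ log₂(1000) = 9.97
n ≥ 10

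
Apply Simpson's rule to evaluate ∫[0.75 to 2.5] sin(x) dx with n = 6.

f(x) = sin(x)
a = 0.75, b = 2.5, n = 6
h = (b - a)/n = 0.291667

Simpson's rule: (h/3)[f(x₀) + 4f(x₁) + 2f(x₂) + ... + f(xₙ)]

x_0 = 0.7500, f(x_0) = 0.681639, coefficient = 1
x_1 = 1.0417, f(x_1) = 0.863247, coefficient = 4
x_2 = 1.3333, f(x_2) = 0.971938, coefficient = 2
x_3 = 1.6250, f(x_3) = 0.998531, coefficient = 4
x_4 = 1.9167, f(x_4) = 0.940781, coefficient = 2
x_5 = 2.2083, f(x_5) = 0.803564, coefficient = 4
x_6 = 2.5000, f(x_6) = 0.598472, coefficient = 1

I ≈ (0.291667/3) × 15.766917 = 1.532895
Exact value: 1.532832
Error: 0.000062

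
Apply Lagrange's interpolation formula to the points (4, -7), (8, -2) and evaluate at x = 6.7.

Lagrange interpolation formula:
P(x) = Σ yᵢ × Lᵢ(x)
where Lᵢ(x) = Π_{j≠i} (x - xⱼ)/(xᵢ - xⱼ)

L_0(6.7) = (6.7 - 8)/(4 - 8) = 0.325000
L_1(6.7) = (6.7 - 4)/(8 - 4) = 0.675000

P(6.7) = (-7)×L_0(6.7) + (-2)×L_1(6.7)
P(6.7) = -3.625000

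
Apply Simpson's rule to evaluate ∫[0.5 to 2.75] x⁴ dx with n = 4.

f(x) = x⁴
a = 0.5, b = 2.75, n = 4
h = (b - a)/n = 0.562500

Simpson's rule: (h/3)[f(x₀) + 4f(x₁) + 2f(x₂) + ... + f(xₙ)]

x_0 = 0.5000, f(x_0) = 0.062500, coefficient = 1
x_1 = 1.0625, f(x_1) = 1.274429, coefficient = 4
x_2 = 1.6250, f(x_2) = 6.972900, coefficient = 2
x_3 = 2.1875, f(x_3) = 22.897720, coefficient = 4
x_4 = 2.7500, f(x_4) = 57.191406, coefficient = 1

I ≈ (0.562500/3) × 167.888306 = 31.479057
Exact value: 31.449023
Error: 0.030034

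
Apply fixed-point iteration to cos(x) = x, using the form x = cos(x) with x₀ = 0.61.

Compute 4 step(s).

Equation: cos(x) = x
Fixed-point form: x = cos(x)
x₀ = 0.61

x_1 = g(0.610000) = 0.819648
x_2 = g(0.819648) = 0.682479
x_3 = g(0.682479) = 0.776012
x_4 = g(0.776012) = 0.713713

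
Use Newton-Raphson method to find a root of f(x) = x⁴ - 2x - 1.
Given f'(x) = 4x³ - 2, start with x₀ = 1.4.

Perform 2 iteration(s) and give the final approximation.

f(x) = x⁴ - 2x - 1
f'(x) = 4x³ - 2
x₀ = 1.4

Newton-Raphson formula: x_{n+1} = x_n - f(x_n)/f'(x_n)

Iteration 1:
  f(1.400000) = 0.041600
  f'(1.400000) = 8.976000
  x_1 = 1.400000 - 0.041600/8.976000 = 1.395365
Iteration 2:
  f(1.395365) = 0.000252
  f'(1.395365) = 8.867355
  x_2 = 1.395365 - 0.000252/8.867355 = 1.395337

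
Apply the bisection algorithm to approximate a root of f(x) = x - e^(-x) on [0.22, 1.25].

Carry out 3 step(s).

f(x) = x - e^(-x)
Initial interval: [0.22, 1.25]

Iteration 1:
  c_1 = (0.220000 + 1.250000)/2 = 0.735000
  f(c_1) = f(0.735000) = 0.255495
  f(a) × f(c) < 0, new interval: [0.220000, 0.735000]
Iteration 2:
  c_2 = (0.220000 + 0.735000)/2 = 0.477500
  f(c_2) = f(0.477500) = -0.142832
  f(a) × f(c) ≥ 0, new interval: [0.477500, 0.735000]
Iteration 3:
  c_3 = (0.477500 + 0.735000)/2 = 0.606250
  f(c_3) = f(0.606250) = 0.060858
  f(a) × f(c) < 0, new interval: [0.477500, 0.606250]

After 3 iteration(s), the approximation is c_3 = 0.606250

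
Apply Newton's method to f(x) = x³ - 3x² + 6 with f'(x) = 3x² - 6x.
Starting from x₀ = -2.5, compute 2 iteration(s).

f(x) = x³ - 3x² + 6
f'(x) = 3x² - 6x
x₀ = -2.5

Newton-Raphson formula: x_{n+1} = x_n - f(x_n)/f'(x_n)

Iteration 1:
  f(-2.500000) = -28.375000
  f'(-2.500000) = 33.750000
  x_1 = -2.500000 - (-28.375000)/33.750000 = -1.659259
Iteration 2:
  f(-1.659259) = -6.827599
  f'(-1.659259) = 18.214979
  x_2 = -1.659259 - (-6.827599)/18.214979 = -1.284425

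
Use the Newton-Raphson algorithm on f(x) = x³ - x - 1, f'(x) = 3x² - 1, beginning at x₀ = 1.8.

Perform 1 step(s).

f(x) = x³ - x - 1
f'(x) = 3x² - 1
x₀ = 1.8

Newton-Raphson formula: x_{n+1} = x_n - f(x_n)/f'(x_n)

Iteration 1:
  f(1.800000) = 3.032000
  f'(1.800000) = 8.720000
  x_1 = 1.800000 - 3.032000/8.720000 = 1.452294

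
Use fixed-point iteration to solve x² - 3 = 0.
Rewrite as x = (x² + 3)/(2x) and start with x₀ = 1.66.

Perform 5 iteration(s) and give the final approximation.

Equation: x² - 3 = 0
Fixed-point form: x = (x² + 3)/(2x)
x₀ = 1.66

x_1 = g(1.660000) = 1.733614
x_2 = g(1.733614) = 1.732052
x_3 = g(1.732052) = 1.732051
x_4 = g(1.732051) = 1.732051
x_5 = g(1.732051) = 1.732051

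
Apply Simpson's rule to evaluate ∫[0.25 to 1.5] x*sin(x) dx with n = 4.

f(x) = x*sin(x)
a = 0.25, b = 1.5, n = 4
h = (b - a)/n = 0.312500

Simpson's rule: (h/3)[f(x₀) + 4f(x₁) + 2f(x₂) + ... + f(xₙ)]

x_0 = 0.2500, f(x_0) = 0.061851, coefficient = 1
x_1 = 0.5625, f(x_1) = 0.299983, coefficient = 4
x_2 = 0.8750, f(x_2) = 0.671601, coefficient = 2
x_3 = 1.1875, f(x_3) = 1.101331, coefficient = 4
x_4 = 1.5000, f(x_4) = 1.496242, coefficient = 1

I ≈ (0.312500/3) × 8.506551 = 0.886099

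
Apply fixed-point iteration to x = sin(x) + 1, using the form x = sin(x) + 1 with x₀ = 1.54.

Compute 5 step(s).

Equation: x = sin(x) + 1
Fixed-point form: x = sin(x) + 1
x₀ = 1.54

x_1 = g(1.540000) = 1.999526
x_2 = g(1.999526) = 1.909495
x_3 = g(1.909495) = 1.943188
x_4 = g(1.943188) = 1.931460
x_5 = g(1.931460) = 1.935663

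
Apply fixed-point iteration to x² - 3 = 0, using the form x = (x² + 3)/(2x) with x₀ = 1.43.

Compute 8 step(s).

Equation: x² - 3 = 0
Fixed-point form: x = (x² + 3)/(2x)
x₀ = 1.43

x_1 = g(1.430000) = 1.763951
x_2 = g(1.763951) = 1.732339
x_3 = g(1.732339) = 1.732051
x_4 = g(1.732051) = 1.732051
x_5 = g(1.732051) = 1.732051
x_6 = g(1.732051) = 1.732051
x_7 = g(1.732051) = 1.732051
x_8 = g(1.732051) = 1.732051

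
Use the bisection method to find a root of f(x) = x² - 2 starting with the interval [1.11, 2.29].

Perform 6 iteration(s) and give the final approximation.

f(x) = x² - 2
Initial interval: [1.11, 2.29]

Iteration 1:
  c_1 = (1.110000 + 2.290000)/2 = 1.700000
  f(c_1) = f(1.700000) = 0.890000
  f(a) × f(c) < 0, new interval: [1.110000, 1.700000]
Iteration 2:
  c_2 = (1.110000 + 1.700000)/2 = 1.405000
  f(c_2) = f(1.405000) = -0.025975
  f(a) × f(c) ≥ 0, new interval: [1.405000, 1.700000]
Iteration 3:
  c_3 = (1.405000 + 1.700000)/2 = 1.552500
  f(c_3) = f(1.552500) = 0.410256
  f(a) × f(c) < 0, new interval: [1.405000, 1.552500]
Iteration 4:
  c_4 = (1.405000 + 1.552500)/2 = 1.478750
  f(c_4) = f(1.478750) = 0.186702
  f(a) × f(c) < 0, new interval: [1.405000, 1.478750]
Iteration 5:
  c_5 = (1.405000 + 1.478750)/2 = 1.441875
  f(c_5) = f(1.441875) = 0.079004
  f(a) × f(c) < 0, new interval: [1.405000, 1.441875]
Iteration 6:
  c_6 = (1.405000 + 1.441875)/2 = 1.423438
  f(c_6) = f(1.423438) = 0.026174
  f(a) × f(c) < 0, new interval: [1.405000, 1.423438]

After 6 iteration(s), the approximation is c_6 = 1.423438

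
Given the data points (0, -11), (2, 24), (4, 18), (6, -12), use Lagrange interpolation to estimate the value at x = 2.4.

Lagrange interpolation formula:
P(x) = Σ yᵢ × Lᵢ(x)
where Lᵢ(x) = Π_{j≠i} (x - xⱼ)/(xᵢ - xⱼ)

L_0(2.4) = (2.4 - 2)/(0 - 2) × (2.4 - 4)/(0 - 4) × (2.4 - 6)/(0 - 6) = -0.048000
L_1(2.4) = (2.4 - 0)/(2 - 0) × (2.4 - 4)/(2 - 4) × (2.4 - 6)/(2 - 6) = 0.864000
L_2(2.4) = (2.4 - 0)/(4 - 0) × (2.4 - 2)/(4 - 2) × (2.4 - 6)/(4 - 6) = 0.216000
L_3(2.4) = (2.4 - 0)/(6 - 0) × (2.4 - 2)/(6 - 2) × (2.4 - 4)/(6 - 4) = -0.032000

P(2.4) = (-11)×L_0(2.4) + 24×L_1(2.4) + 18×L_2(2.4) + (-12)×L_3(2.4)
P(2.4) = 25.536000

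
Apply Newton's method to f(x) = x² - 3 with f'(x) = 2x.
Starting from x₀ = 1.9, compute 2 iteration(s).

f(x) = x² - 3
f'(x) = 2x
x₀ = 1.9

Newton-Raphson formula: x_{n+1} = x_n - f(x_n)/f'(x_n)

Iteration 1:
  f(1.900000) = 0.610000
  f'(1.900000) = 3.800000
  x_1 = 1.900000 - 0.610000/3.800000 = 1.739474
Iteration 2:
  f(1.739474) = 0.025769
  f'(1.739474) = 3.478947
  x_2 = 1.739474 - 0.025769/3.478947 = 1.732067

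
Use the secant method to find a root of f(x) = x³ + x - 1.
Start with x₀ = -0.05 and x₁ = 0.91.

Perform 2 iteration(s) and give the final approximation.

f(x) = x³ + x - 1
x₀ = -0.05, x₁ = 0.91

Secant formula: x_{n+1} = x_n - f(x_n)(x_n - x_{n-1})/(f(x_n) - f(x_{n-1}))

Iteration 1:
  f(-0.050000) = -1.050125
  f(0.910000) = 0.663571
  x_2 = 0.910000 - 0.663571×(0.910000 - (-0.050000))/(0.663571 - (-1.050125))
       = 0.538272
Iteration 2:
  f(0.910000) = 0.663571
  f(0.538272) = -0.305770
  x_3 = 0.538272 - (-0.305770)×(0.538272 - 0.910000)/(-0.305770 - 0.663571)
       = 0.655531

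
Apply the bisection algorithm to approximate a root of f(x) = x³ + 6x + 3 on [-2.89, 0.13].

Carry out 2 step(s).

f(x) = x³ + 6x + 3
Initial interval: [-2.89, 0.13]

Iteration 1:
  c_1 = (-2.890000 + 0.130000)/2 = -1.380000
  f(c_1) = f(-1.380000) = -7.908072
  f(a) × f(c) ≥ 0, new interval: [-1.380000, 0.130000]
Iteration 2:
  c_2 = (-1.380000 + 0.130000)/2 = -0.625000
  f(c_2) = f(-0.625000) = -0.994141
  f(a) × f(c) ≥ 0, new interval: [-0.625000, 0.130000]

After 2 iteration(s), the approximation is c_2 = -0.625000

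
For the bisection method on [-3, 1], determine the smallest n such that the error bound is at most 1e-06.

We need (b-a)/2^n ≤ 1e-06
(1 - (-3))/2^n ≤ 1e-06
4/2^n ≤ 1e-06
2^n ≥ 4000000
n ≥ log₂(4000000) = 21.93
n ≥ 22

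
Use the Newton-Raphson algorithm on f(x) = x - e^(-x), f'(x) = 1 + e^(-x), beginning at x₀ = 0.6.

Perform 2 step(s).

f(x) = x - e^(-x)
f'(x) = 1 + e^(-x)
x₀ = 0.6

Newton-Raphson formula: x_{n+1} = x_n - f(x_n)/f'(x_n)

Iteration 1:
  f(0.600000) = 0.051188
  f'(0.600000) = 1.548812
  x_1 = 0.600000 - 0.051188/1.548812 = 0.566950
Iteration 2:
  f(0.566950) = -0.000303
  f'(0.566950) = 1.567253
  x_2 = 0.566950 - (-0.000303)/1.567253 = 0.567143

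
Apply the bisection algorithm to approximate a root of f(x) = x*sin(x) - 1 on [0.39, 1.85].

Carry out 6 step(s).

f(x) = x*sin(x) - 1
Initial interval: [0.39, 1.85]

Iteration 1:
  c_1 = (0.390000 + 1.850000)/2 = 1.120000
  f(c_1) = f(1.120000) = 0.008112
  f(a) × f(c) < 0, new interval: [0.390000, 1.120000]
Iteration 2:
  c_2 = (0.390000 + 1.120000)/2 = 0.755000
  f(c_2) = f(0.755000) = -0.482607
  f(a) × f(c) ≥ 0, new interval: [0.755000, 1.120000]
Iteration 3:
  c_3 = (0.755000 + 1.120000)/2 = 0.937500
  f(c_3) = f(0.937500) = -0.244299
  f(a) × f(c) ≥ 0, new interval: [0.937500, 1.120000]
Iteration 4:
  c_4 = (0.937500 + 1.120000)/2 = 1.028750
  f(c_4) = f(1.028750) = -0.118716
  f(a) × f(c) ≥ 0, new interval: [1.028750, 1.120000]
Iteration 5:
  c_5 = (1.028750 + 1.120000)/2 = 1.074375
  f(c_5) = f(1.074375) = -0.055310
  f(a) × f(c) ≥ 0, new interval: [1.074375, 1.120000]
Iteration 6:
  c_6 = (1.074375 + 1.120000)/2 = 1.097187
  f(c_6) = f(1.097187) = -0.023582
  f(a) × f(c) ≥ 0, new interval: [1.097187, 1.120000]

After 6 iteration(s), the approximation is c_6 = 1.097187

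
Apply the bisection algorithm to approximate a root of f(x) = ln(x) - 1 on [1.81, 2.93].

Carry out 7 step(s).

f(x) = ln(x) - 1
Initial interval: [1.81, 2.93]

Iteration 1:
  c_1 = (1.810000 + 2.930000)/2 = 2.370000
  f(c_1) = f(2.370000) = -0.137110
  f(a) × f(c) ≥ 0, new interval: [2.370000, 2.930000]
Iteration 2:
  c_2 = (2.370000 + 2.930000)/2 = 2.650000
  f(c_2) = f(2.650000) = -0.025440
  f(a) × f(c) ≥ 0, new interval: [2.650000, 2.930000]
Iteration 3:
  c_3 = (2.650000 + 2.930000)/2 = 2.790000
  f(c_3) = f(2.790000) = 0.026042
  f(a) × f(c) < 0, new interval: [2.650000, 2.790000]
Iteration 4:
  c_4 = (2.650000 + 2.790000)/2 = 2.720000
  f(c_4) = f(2.720000) = 0.000632
  f(a) × f(c) < 0, new interval: [2.650000, 2.720000]
Iteration 5:
  c_5 = (2.650000 + 2.720000)/2 = 2.685000
  f(c_5) = f(2.685000) = -0.012319
  f(a) × f(c) ≥ 0, new interval: [2.685000, 2.720000]
Iteration 6:
  c_6 = (2.685000 + 2.720000)/2 = 2.702500
  f(c_6) = f(2.702500) = -0.005823
  f(a) × f(c) ≥ 0, new interval: [2.702500, 2.720000]
Iteration 7:
  c_7 = (2.702500 + 2.720000)/2 = 2.711250
  f(c_7) = f(2.711250) = -0.002590
  f(a) × f(c) ≥ 0, new interval: [2.711250, 2.720000]

After 7 iteration(s), the approximation is c_7 = 2.711250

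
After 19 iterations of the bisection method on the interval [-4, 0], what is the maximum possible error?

Bisection error bound: |error| ≤ (b-a)/2^n
|error| ≤ (0 - (-4))/2^19 = 4/2^19
|error| ≤ 0.0000076294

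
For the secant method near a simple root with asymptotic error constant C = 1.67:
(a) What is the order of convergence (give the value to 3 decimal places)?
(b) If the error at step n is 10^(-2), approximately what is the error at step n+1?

(a) Secant method has superlinear convergence with order φ = (1+√5)/2 ≈ 1.618.
    This means |e_{n+1}| ≈ C|e_n|^1.618.

(b) With |e_n| = 10^(-2) and C = 1.67:
    |e_{n+1}| ≈ 1.67 × (10^(-2))^1.618 = 1.67 × 10^(-3.24)

(a) ≈ 1.618 (golden ratio); (b) |e_{n+1}| ≈ 9.697e-04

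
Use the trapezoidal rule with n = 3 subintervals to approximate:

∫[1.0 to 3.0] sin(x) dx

f(x) = sin(x)
a = 1.0, b = 3.0, n = 3
h = (b - a)/n = 0.666667

Trapezoidal rule: (h/2)[f(x₀) + 2f(x₁) + 2f(x₂) + ... + f(xₙ)]

x_0 = 1.0000, f(x_0) = 0.841471, coefficient = 1
x_1 = 1.6667, f(x_1) = 0.995408, coefficient = 2
x_2 = 2.3333, f(x_2) = 0.723086, coefficient = 2
x_3 = 3.0000, f(x_3) = 0.141120, coefficient = 1

I ≈ (0.666667/2) × 4.419579 = 1.473193
Exact value: 1.530295
Error: 0.057102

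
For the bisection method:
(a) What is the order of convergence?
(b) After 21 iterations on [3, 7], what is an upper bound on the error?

(a) Bisection has linear (order 1) convergence; the error is halved each step.

(b) Error bound = (b-a)/2^n = (7 - 3)/2^{21}
    = 4/2^{21}

(a) 1 (linear); (b) error ≤ 1.91e-06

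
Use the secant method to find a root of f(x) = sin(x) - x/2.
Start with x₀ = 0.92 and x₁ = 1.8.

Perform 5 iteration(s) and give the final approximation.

f(x) = sin(x) - x/2
x₀ = 0.92, x₁ = 1.8

Secant formula: x_{n+1} = x_n - f(x_n)(x_n - x_{n-1})/(f(x_n) - f(x_{n-1}))

Iteration 1:
  f(0.920000) = 0.335602
  f(1.800000) = 0.073848
  x_2 = 1.800000 - 0.073848×(1.800000 - 0.920000)/(0.073848 - 0.335602)
       = 2.048271
Iteration 2:
  f(1.800000) = 0.073848
  f(2.048271) = -0.135977
  x_3 = 2.048271 - (-0.135977)×(2.048271 - 1.800000)/(-0.135977 - 0.073848)
       = 1.887379
Iteration 3:
  f(2.048271) = -0.135977
  f(1.887379) = 0.006616
  x_4 = 1.887379 - 0.006616×(1.887379 - 2.048271)/(0.006616 - (-0.135977))
       = 1.894843
Iteration 4:
  f(1.887379) = 0.006616
  f(1.894843) = 0.000533
  x_5 = 1.894843 - 0.000533×(1.894843 - 1.887379)/(0.000533 - 0.006616)
       = 1.895497
Iteration 5:
  f(1.894843) = 0.000533
  f(1.895497) = -0.000003
  x_6 = 1.895497 - (-0.000003)×(1.895497 - 1.894843)/(-0.000003 - 0.000533)
       = 1.895494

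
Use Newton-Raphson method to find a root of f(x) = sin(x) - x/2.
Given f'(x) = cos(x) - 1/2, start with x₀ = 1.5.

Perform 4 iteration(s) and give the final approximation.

f(x) = sin(x) - x/2
f'(x) = cos(x) - 1/2
x₀ = 1.5

Newton-Raphson formula: x_{n+1} = x_n - f(x_n)/f'(x_n)

Iteration 1:
  f(1.500000) = 0.247495
  f'(1.500000) = -0.429263
  x_1 = 1.500000 - 0.247495/(-0.429263) = 2.076558
Iteration 2:
  f(2.076558) = -0.163473
  f'(2.076558) = -0.984474
  x_2 = 2.076558 - (-0.163473)/(-0.984474) = 1.910507
Iteration 3:
  f(1.910507) = -0.012402
  f'(1.910507) = -0.833214
  x_3 = 1.910507 - (-0.012402)/(-0.833214) = 1.895622
Iteration 4:
  f(1.895622) = -0.000105
  f'(1.895622) = -0.819144
  x_4 = 1.895622 - (-0.000105)/(-0.819144) = 1.895494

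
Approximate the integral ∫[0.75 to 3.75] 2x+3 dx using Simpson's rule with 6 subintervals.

f(x) = 2x+3
a = 0.75, b = 3.75, n = 6
h = (b - a)/n = 0.500000

Simpson's rule: (h/3)[f(x₀) + 4f(x₁) + 2f(x₂) + ... + f(xₙ)]

x_0 = 0.7500, f(x_0) = 4.500000, coefficient = 1
x_1 = 1.2500, f(x_1) = 5.500000, coefficient = 4
x_2 = 1.7500, f(x_2) = 6.500000, coefficient = 2
x_3 = 2.2500, f(x_3) = 7.500000, coefficient = 4
x_4 = 2.7500, f(x_4) = 8.500000, coefficient = 2
x_5 = 3.2500, f(x_5) = 9.500000, coefficient = 4
x_6 = 3.7500, f(x_6) = 10.500000, coefficient = 1

I ≈ (0.500000/3) × 135.000000 = 22.500000
Exact value: 22.500000
Error: 0.000000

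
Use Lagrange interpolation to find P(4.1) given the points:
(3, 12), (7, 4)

Lagrange interpolation formula:
P(x) = Σ yᵢ × Lᵢ(x)
where Lᵢ(x) = Π_{j≠i} (x - xⱼ)/(xᵢ - xⱼ)

L_0(4.1) = (4.1 - 7)/(3 - 7) = 0.725000
L_1(4.1) = (4.1 - 3)/(7 - 3) = 0.275000

P(4.1) = 12×L_0(4.1) + 4×L_1(4.1)
P(4.1) = 9.800000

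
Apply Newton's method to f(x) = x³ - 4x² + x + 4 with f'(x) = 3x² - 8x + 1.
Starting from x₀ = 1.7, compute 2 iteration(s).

f(x) = x³ - 4x² + x + 4
f'(x) = 3x² - 8x + 1
x₀ = 1.7

Newton-Raphson formula: x_{n+1} = x_n - f(x_n)/f'(x_n)

Iteration 1:
  f(1.700000) = -0.947000
  f'(1.700000) = -3.930000
  x_1 = 1.700000 - (-0.947000)/(-3.930000) = 1.459033
Iteration 2:
  f(1.459033) = 0.049880
  f'(1.459033) = -4.285932
  x_2 = 1.459033 - 0.049880/(-4.285932) = 1.470671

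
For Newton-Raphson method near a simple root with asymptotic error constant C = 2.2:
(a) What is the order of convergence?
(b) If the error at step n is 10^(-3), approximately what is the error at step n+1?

(a) Newton-Raphson has quadratic (order 2) convergence near simple roots.
    This means |e_{n+1}| ≈ C|e_n|².

(b) With |e_n| = 10^(-3) and C = 2.2:
    |e_{n+1}| ≈ 2.2 × (10^(-3))² = 2.2 × 10^(-6)

(a) 2 (quadratic); (b) |e_{n+1}| ≈ 2.200e-06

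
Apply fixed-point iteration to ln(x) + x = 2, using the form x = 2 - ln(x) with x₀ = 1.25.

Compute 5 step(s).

Equation: ln(x) + x = 2
Fixed-point form: x = 2 - ln(x)
x₀ = 1.25

x_1 = g(1.250000) = 1.776856
x_2 = g(1.776856) = 1.425154
x_3 = g(1.425154) = 1.645720
x_4 = g(1.645720) = 1.501822
x_5 = g(1.501822) = 1.593321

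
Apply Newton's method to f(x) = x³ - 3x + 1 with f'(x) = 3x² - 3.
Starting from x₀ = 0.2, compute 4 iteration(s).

f(x) = x³ - 3x + 1
f'(x) = 3x² - 3
x₀ = 0.2

Newton-Raphson formula: x_{n+1} = x_n - f(x_n)/f'(x_n)

Iteration 1:
  f(0.200000) = 0.408000
  f'(0.200000) = -2.880000
  x_1 = 0.200000 - 0.408000/(-2.880000) = 0.341667
Iteration 2:
  f(0.341667) = 0.014885
  f'(0.341667) = -2.649792
  x_2 = 0.341667 - 0.014885/(-2.649792) = 0.347284
Iteration 3:
  f(0.347284) = 0.000033
  f'(0.347284) = -2.638181
  x_3 = 0.347284 - 0.000033/(-2.638181) = 0.347296
Iteration 4:
  f(0.347296) = 0.000000
  f'(0.347296) = -2.638156
  x_4 = 0.347296 - 0.000000/(-2.638156) = 0.347296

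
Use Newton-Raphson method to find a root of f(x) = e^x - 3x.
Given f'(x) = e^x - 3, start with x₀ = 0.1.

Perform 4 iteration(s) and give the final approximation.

f(x) = e^x - 3x
f'(x) = e^x - 3
x₀ = 0.1

Newton-Raphson formula: x_{n+1} = x_n - f(x_n)/f'(x_n)

Iteration 1:
  f(0.100000) = 0.805171
  f'(0.100000) = -1.894829
  x_1 = 0.100000 - 0.805171/(-1.894829) = 0.524931
Iteration 2:
  f(0.524931) = 0.115550
  f'(0.524931) = -1.309658
  x_2 = 0.524931 - 0.115550/(-1.309658) = 0.613160
Iteration 3:
  f(0.613160) = 0.006777
  f'(0.613160) = -1.153745
  x_3 = 0.613160 - 0.006777/(-1.153745) = 0.619033
Iteration 4:
  f(0.619033) = 0.000032
  f'(0.619033) = -1.142868
  x_4 = 0.619033 - 0.000032/(-1.142868) = 0.619061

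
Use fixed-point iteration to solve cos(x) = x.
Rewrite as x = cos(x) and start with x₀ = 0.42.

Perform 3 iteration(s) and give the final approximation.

Equation: cos(x) = x
Fixed-point form: x = cos(x)
x₀ = 0.42

x_1 = g(0.420000) = 0.913089
x_2 = g(0.913089) = 0.611304
x_3 = g(0.611304) = 0.818900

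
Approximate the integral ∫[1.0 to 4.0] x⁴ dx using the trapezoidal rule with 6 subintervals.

f(x) = x⁴
a = 1.0, b = 4.0, n = 6
h = (b - a)/n = 0.500000

Trapezoidal rule: (h/2)[f(x₀) + 2f(x₁) + 2f(x₂) + ... + f(xₙ)]

x_0 = 1.0000, f(x_0) = 1.000000, coefficient = 1
x_1 = 1.5000, f(x_1) = 5.062500, coefficient = 2
x_2 = 2.0000, f(x_2) = 16.000000, coefficient = 2
x_3 = 2.5000, f(x_3) = 39.062500, coefficient = 2
x_4 = 3.0000, f(x_4) = 81.000000, coefficient = 2
x_5 = 3.5000, f(x_5) = 150.062500, coefficient = 2
x_6 = 4.0000, f(x_6) = 256.000000, coefficient = 1

I ≈ (0.500000/2) × 839.375000 = 209.843750
Exact value: 204.600000
Error: 5.243750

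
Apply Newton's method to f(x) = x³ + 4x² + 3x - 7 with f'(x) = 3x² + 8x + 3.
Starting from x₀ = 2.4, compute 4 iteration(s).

f(x) = x³ + 4x² + 3x - 7
f'(x) = 3x² + 8x + 3
x₀ = 2.4

Newton-Raphson formula: x_{n+1} = x_n - f(x_n)/f'(x_n)

Iteration 1:
  f(2.400000) = 37.064000
  f'(2.400000) = 39.480000
  x_1 = 2.400000 - 37.064000/39.480000 = 1.461196
Iteration 2:
  f(1.461196) = 9.043744
  f'(1.461196) = 21.094842
  x_2 = 1.461196 - 9.043744/21.094842 = 1.032477
Iteration 3:
  f(1.032477) = 1.462100
  f'(1.032477) = 14.457846
  x_3 = 1.032477 - 1.462100/14.457846 = 0.931349
Iteration 4:
  f(0.931349) = 0.071551
  f'(0.931349) = 13.053023
  x_4 = 0.931349 - 0.071551/13.053023 = 0.925867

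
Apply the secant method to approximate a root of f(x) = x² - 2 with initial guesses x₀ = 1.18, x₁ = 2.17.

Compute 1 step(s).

f(x) = x² - 2
x₀ = 1.18, x₁ = 2.17

Secant formula: x_{n+1} = x_n - f(x_n)(x_n - x_{n-1})/(f(x_n) - f(x_{n-1}))

Iteration 1:
  f(1.180000) = -0.607600
  f(2.170000) = 2.708900
  x_2 = 2.170000 - 2.708900×(2.170000 - 1.180000)/(2.708900 - (-0.607600))
       = 1.361373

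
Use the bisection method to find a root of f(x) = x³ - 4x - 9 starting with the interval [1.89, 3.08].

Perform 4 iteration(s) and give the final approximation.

f(x) = x³ - 4x - 9
Initial interval: [1.89, 3.08]

Iteration 1:
  c_1 = (1.890000 + 3.080000)/2 = 2.485000
  f(c_1) = f(2.485000) = -3.594566
  f(a) × f(c) ≥ 0, new interval: [2.485000, 3.080000]
Iteration 2:
  c_2 = (2.485000 + 3.080000)/2 = 2.782500
  f(c_2) = f(2.782500) = 1.412967
  f(a) × f(c) < 0, new interval: [2.485000, 2.782500]
Iteration 3:
  c_3 = (2.485000 + 2.782500)/2 = 2.633750
  f(c_3) = f(2.633750) = -1.265627
  f(a) × f(c) ≥ 0, new interval: [2.633750, 2.782500]
Iteration 4:
  c_4 = (2.633750 + 2.782500)/2 = 2.708125
  f(c_4) = f(2.708125) = 0.028729
  f(a) × f(c) < 0, new interval: [2.633750, 2.708125]

After 4 iteration(s), the approximation is c_4 = 2.708125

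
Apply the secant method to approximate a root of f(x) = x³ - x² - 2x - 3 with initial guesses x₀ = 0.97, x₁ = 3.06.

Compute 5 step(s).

f(x) = x³ - x² - 2x - 3
x₀ = 0.97, x₁ = 3.06

Secant formula: x_{n+1} = x_n - f(x_n)(x_n - x_{n-1})/(f(x_n) - f(x_{n-1}))

Iteration 1:
  f(0.970000) = -4.968227
  f(3.060000) = 10.169016
  x_2 = 3.060000 - 10.169016×(3.060000 - 0.970000)/(10.169016 - (-4.968227))
       = 1.655963
Iteration 2:
  f(3.060000) = 10.169016
  f(1.655963) = -4.513134
  x_3 = 1.655963 - (-4.513134)×(1.655963 - 3.060000)/(-4.513134 - 10.169016)
       = 2.087549
Iteration 3:
  f(1.655963) = -4.513134
  f(2.087549) = -2.435710
  x_4 = 2.087549 - (-2.435710)×(2.087549 - 1.655963)/(-2.435710 - (-4.513134))
       = 2.593569
Iteration 4:
  f(2.087549) = -2.435710
  f(2.593569) = 2.532162
  x_5 = 2.593569 - 2.532162×(2.593569 - 2.087549)/(2.532162 - (-2.435710))
       = 2.335647
Iteration 5:
  f(2.593569) = 2.532162
  f(2.335647) = -0.385012
  x_6 = 2.335647 - (-0.385012)×(2.335647 - 2.593569)/(-0.385012 - 2.532162)
       = 2.369688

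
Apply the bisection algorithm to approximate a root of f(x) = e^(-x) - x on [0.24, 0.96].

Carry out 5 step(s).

f(x) = e^(-x) - x
Initial interval: [0.24, 0.96]

Iteration 1:
  c_1 = (0.240000 + 0.960000)/2 = 0.600000
  f(c_1) = f(0.600000) = -0.051188
  f(a) × f(c) < 0, new interval: [0.240000, 0.600000]
Iteration 2:
  c_2 = (0.240000 + 0.600000)/2 = 0.420000
  f(c_2) = f(0.420000) = 0.237047
  f(a) × f(c) ≥ 0, new interval: [0.420000, 0.600000]
Iteration 3:
  c_3 = (0.420000 + 0.600000)/2 = 0.510000
  f(c_3) = f(0.510000) = 0.090496
  f(a) × f(c) ≥ 0, new interval: [0.510000, 0.600000]
Iteration 4:
  c_4 = (0.510000 + 0.600000)/2 = 0.555000
  f(c_4) = f(0.555000) = 0.019072
  f(a) × f(c) ≥ 0, new interval: [0.555000, 0.600000]
Iteration 5:
  c_5 = (0.555000 + 0.600000)/2 = 0.577500
  f(c_5) = f(0.577500) = -0.016200
  f(a) × f(c) < 0, new interval: [0.555000, 0.577500]

After 5 iteration(s), the approximation is c_5 = 0.577500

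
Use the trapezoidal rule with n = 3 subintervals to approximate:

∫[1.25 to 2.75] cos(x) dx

f(x) = cos(x)
a = 1.25, b = 2.75, n = 3
h = (b - a)/n = 0.500000

Trapezoidal rule: (h/2)[f(x₀) + 2f(x₁) + 2f(x₂) + ... + f(xₙ)]

x_0 = 1.2500, f(x_0) = 0.315322, coefficient = 1
x_1 = 1.7500, f(x_1) = -0.178246, coefficient = 2
x_2 = 2.2500, f(x_2) = -0.628174, coefficient = 2
x_3 = 2.7500, f(x_3) = -0.924302, coefficient = 1

I ≈ (0.500000/2) × -2.221819 = -0.555455
Exact value: -0.567324
Error: 0.011869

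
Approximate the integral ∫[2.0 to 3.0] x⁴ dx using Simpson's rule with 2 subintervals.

f(x) = x⁴
a = 2.0, b = 3.0, n = 2
h = (b - a)/n = 0.500000

Simpson's rule: (h/3)[f(x₀) + 4f(x₁) + 2f(x₂) + ... + f(xₙ)]

x_0 = 2.0000, f(x_0) = 16.000000, coefficient = 1
x_1 = 2.5000, f(x_1) = 39.062500, coefficient = 4
x_2 = 3.0000, f(x_2) = 81.000000, coefficient = 1

I ≈ (0.500000/3) × 253.250000 = 42.208333
Exact value: 42.200000
Error: 0.008333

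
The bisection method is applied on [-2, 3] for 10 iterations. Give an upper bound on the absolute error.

Bisection error bound: |error| ≤ (b-a)/2^n
|error| ≤ (3 - (-2))/2^10 = 5/2^10
|error| ≤ 0.0048828125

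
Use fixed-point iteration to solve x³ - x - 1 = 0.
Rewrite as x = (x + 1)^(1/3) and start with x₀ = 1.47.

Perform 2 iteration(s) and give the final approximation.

Equation: x³ - x - 1 = 0
Fixed-point form: x = (x + 1)^(1/3)
x₀ = 1.47

x_1 = g(1.470000) = 1.351758
x_2 = g(1.351758) = 1.329834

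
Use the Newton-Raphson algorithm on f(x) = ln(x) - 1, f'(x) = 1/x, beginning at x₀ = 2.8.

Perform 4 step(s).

f(x) = ln(x) - 1
f'(x) = 1/x
x₀ = 2.8

Newton-Raphson formula: x_{n+1} = x_n - f(x_n)/f'(x_n)

Iteration 1:
  f(2.800000) = 0.029619
  f'(2.800000) = 0.357143
  x_1 = 2.800000 - 0.029619/0.357143 = 2.717066
Iteration 2:
  f(2.717066) = -0.000448
  f'(2.717066) = 0.368044
  x_2 = 2.717066 - (-0.000448)/0.368044 = 2.718282
Iteration 3:
  f(2.718282) = 0.000000
  f'(2.718282) = 0.367879
  x_3 = 2.718282 - 0.000000/0.367879 = 2.718282
Iteration 4:
  f(2.718282) = 0.000000
  f'(2.718282) = 0.367879
  x_4 = 2.718282 - 0.000000/0.367879 = 2.718282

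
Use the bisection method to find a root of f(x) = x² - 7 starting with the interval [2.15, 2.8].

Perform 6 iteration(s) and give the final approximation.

f(x) = x² - 7
Initial interval: [2.15, 2.8]

Iteration 1:
  c_1 = (2.150000 + 2.800000)/2 = 2.475000
  f(c_1) = f(2.475000) = -0.874375
  f(a) × f(c) ≥ 0, new interval: [2.475000, 2.800000]
Iteration 2:
  c_2 = (2.475000 + 2.800000)/2 = 2.637500
  f(c_2) = f(2.637500) = -0.043594
  f(a) × f(c) ≥ 0, new interval: [2.637500, 2.800000]
Iteration 3:
  c_3 = (2.637500 + 2.800000)/2 = 2.718750
  f(c_3) = f(2.718750) = 0.391602
  f(a) × f(c) < 0, new interval: [2.637500, 2.718750]
Iteration 4:
  c_4 = (2.637500 + 2.718750)/2 = 2.678125
  f(c_4) = f(2.678125) = 0.172354
  f(a) × f(c) < 0, new interval: [2.637500, 2.678125]
Iteration 5:
  c_5 = (2.637500 + 2.678125)/2 = 2.657812
  f(c_5) = f(2.657812) = 0.063967
  f(a) × f(c) < 0, new interval: [2.637500, 2.657812]
Iteration 6:
  c_6 = (2.637500 + 2.657812)/2 = 2.647656
  f(c_6) = f(2.647656) = 0.010084
  f(a) × f(c) < 0, new interval: [2.637500, 2.647656]

After 6 iteration(s), the approximation is c_6 = 2.647656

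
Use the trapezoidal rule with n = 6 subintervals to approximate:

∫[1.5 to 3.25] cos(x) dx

f(x) = cos(x)
a = 1.5, b = 3.25, n = 6
h = (b - a)/n = 0.291667

Trapezoidal rule: (h/2)[f(x₀) + 2f(x₁) + 2f(x₂) + ... + f(xₙ)]

x_0 = 1.5000, f(x_0) = 0.070737, coefficient = 1
x_1 = 1.7917, f(x_1) = -0.219079, coefficient = 2
x_2 = 2.0833, f(x_2) = -0.490390, coefficient = 2
x_3 = 2.3750, f(x_3) = -0.720278, coefficient = 2
x_4 = 2.6667, f(x_4) = -0.889327, coefficient = 2
x_5 = 2.9583, f(x_5) = -0.983255, coefficient = 2
x_6 = 3.2500, f(x_6) = -0.994130, coefficient = 1

I ≈ (0.291667/2) × -7.528050 = -1.097841
Exact value: -1.105690
Error: 0.007850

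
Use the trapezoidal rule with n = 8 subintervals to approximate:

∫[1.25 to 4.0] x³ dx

f(x) = x³
a = 1.25, b = 4.0, n = 8
h = (b - a)/n = 0.343750

Trapezoidal rule: (h/2)[f(x₀) + 2f(x₁) + 2f(x₂) + ... + f(xₙ)]

x_0 = 1.2500, f(x_0) = 1.953125, coefficient = 1
x_1 = 1.5938, f(x_1) = 4.048187, coefficient = 2
x_2 = 1.9375, f(x_2) = 7.273193, coefficient = 2
x_3 = 2.2812, f(x_3) = 11.871857, coefficient = 2
x_4 = 2.6250, f(x_4) = 18.087891, coefficient = 2
x_5 = 2.9688, f(x_5) = 26.165009, coefficient = 2
x_6 = 3.3125, f(x_6) = 36.346924, coefficient = 2
x_7 = 3.6562, f(x_7) = 48.877350, coefficient = 2
x_8 = 4.0000, f(x_8) = 64.000000, coefficient = 1

I ≈ (0.343750/2) × 371.293945 = 63.816147
Exact value: 63.389648
Error: 0.426498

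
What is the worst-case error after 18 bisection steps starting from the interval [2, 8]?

Bisection error bound: |error| ≤ (b-a)/2^n
|error| ≤ (8 - 2)/2^18 = 6/2^18
|error| ≤ 0.0000228882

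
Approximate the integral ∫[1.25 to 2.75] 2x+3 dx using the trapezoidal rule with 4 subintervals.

f(x) = 2x+3
a = 1.25, b = 2.75, n = 4
h = (b - a)/n = 0.375000

Trapezoidal rule: (h/2)[f(x₀) + 2f(x₁) + 2f(x₂) + ... + f(xₙ)]

x_0 = 1.2500, f(x_0) = 5.500000, coefficient = 1
x_1 = 1.6250, f(x_1) = 6.250000, coefficient = 2
x_2 = 2.0000, f(x_2) = 7.000000, coefficient = 2
x_3 = 2.3750, f(x_3) = 7.750000, coefficient = 2
x_4 = 2.7500, f(x_4) = 8.500000, coefficient = 1

I ≈ (0.375000/2) × 56.000000 = 10.500000
Exact value: 10.500000
Error: 0.000000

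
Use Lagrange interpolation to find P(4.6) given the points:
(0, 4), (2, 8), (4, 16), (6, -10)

Lagrange interpolation formula:
P(x) = Σ yᵢ × Lᵢ(x)
where Lᵢ(x) = Π_{j≠i} (x - xⱼ)/(xᵢ - xⱼ)

L_0(4.6) = (4.6 - 2)/(0 - 2) × (4.6 - 4)/(0 - 4) × (4.6 - 6)/(0 - 6) = 0.045500
L_1(4.6) = (4.6 - 0)/(2 - 0) × (4.6 - 4)/(2 - 4) × (4.6 - 6)/(2 - 6) = -0.241500
L_2(4.6) = (4.6 - 0)/(4 - 0) × (4.6 - 2)/(4 - 2) × (4.6 - 6)/(4 - 6) = 1.046500
L_3(4.6) = (4.6 - 0)/(6 - 0) × (4.6 - 2)/(6 - 2) × (4.6 - 4)/(6 - 4) = 0.149500

P(4.6) = 4×L_0(4.6) + 8×L_1(4.6) + 16×L_2(4.6) + (-10)×L_3(4.6)
P(4.6) = 13.499000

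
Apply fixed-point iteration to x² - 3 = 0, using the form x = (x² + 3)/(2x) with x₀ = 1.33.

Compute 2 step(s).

Equation: x² - 3 = 0
Fixed-point form: x = (x² + 3)/(2x)
x₀ = 1.33

x_1 = g(1.330000) = 1.792820
x_2 = g(1.792820) = 1.733081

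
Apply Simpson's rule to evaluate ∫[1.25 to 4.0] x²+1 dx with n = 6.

f(x) = x²+1
a = 1.25, b = 4.0, n = 6
h = (b - a)/n = 0.458333

Simpson's rule: (h/3)[f(x₀) + 4f(x₁) + 2f(x₂) + ... + f(xₙ)]

x_0 = 1.2500, f(x_0) = 2.562500, coefficient = 1
x_1 = 1.7083, f(x_1) = 3.918403, coefficient = 4
x_2 = 2.1667, f(x_2) = 5.694444, coefficient = 2
x_3 = 2.6250, f(x_3) = 7.890625, coefficient = 4
x_4 = 3.0833, f(x_4) = 10.506944, coefficient = 2
x_5 = 3.5417, f(x_5) = 13.543403, coefficient = 4
x_6 = 4.0000, f(x_6) = 17.000000, coefficient = 1

I ≈ (0.458333/3) × 153.375000 = 23.432292
Exact value: 23.432292
Error: 0.000000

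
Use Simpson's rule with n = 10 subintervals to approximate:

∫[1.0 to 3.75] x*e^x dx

f(x) = x*e^x
a = 1.0, b = 3.75, n = 10
h = (b - a)/n = 0.275000

Simpson's rule: (h/3)[f(x₀) + 4f(x₁) + 2f(x₂) + ... + f(xₙ)]

x_0 = 1.0000, f(x_0) = 2.718282, coefficient = 1
x_1 = 1.2750, f(x_1) = 4.562844, coefficient = 4
x_2 = 1.5500, f(x_2) = 7.302779, coefficient = 2
x_3 = 1.8250, f(x_3) = 11.320101, coefficient = 4
x_4 = 2.1000, f(x_4) = 17.148957, coefficient = 2
x_5 = 2.3750, f(x_5) = 25.533656, coefficient = 4
x_6 = 2.6500, f(x_6) = 37.508202, coefficient = 2
x_7 = 2.9250, f(x_7) = 54.505111, coefficient = 4
x_8 = 3.2000, f(x_8) = 78.504097, coefficient = 2
x_9 = 3.4750, f(x_9) = 112.234954, coefficient = 4
x_10 = 3.7500, f(x_10) = 159.454058, coefficient = 1

I ≈ (0.275000/3) × 1275.727076 = 116.941649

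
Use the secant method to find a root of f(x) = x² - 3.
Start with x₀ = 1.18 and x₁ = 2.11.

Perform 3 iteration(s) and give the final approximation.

f(x) = x² - 3
x₀ = 1.18, x₁ = 2.11

Secant formula: x_{n+1} = x_n - f(x_n)(x_n - x_{n-1})/(f(x_n) - f(x_{n-1}))

Iteration 1:
  f(1.180000) = -1.607600
  f(2.110000) = 1.452100
  x_2 = 2.110000 - 1.452100×(2.110000 - 1.180000)/(1.452100 - (-1.607600))
       = 1.668632
Iteration 2:
  f(2.110000) = 1.452100
  f(1.668632) = -0.215667
  x_3 = 1.668632 - (-0.215667)×(1.668632 - 2.110000)/(-0.215667 - 1.452100)
       = 1.725708
Iteration 3:
  f(1.668632) = -0.215667
  f(1.725708) = -0.021934
  x_4 = 1.725708 - (-0.021934)×(1.725708 - 1.668632)/(-0.021934 - (-0.215667))
       = 1.732169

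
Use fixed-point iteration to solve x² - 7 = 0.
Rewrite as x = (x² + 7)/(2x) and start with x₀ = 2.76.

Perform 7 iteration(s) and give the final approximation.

Equation: x² - 7 = 0
Fixed-point form: x = (x² + 7)/(2x)
x₀ = 2.76

x_1 = g(2.760000) = 2.648116
x_2 = g(2.648116) = 2.645752
x_3 = g(2.645752) = 2.645751
x_4 = g(2.645751) = 2.645751
x_5 = g(2.645751) = 2.645751
x_6 = g(2.645751) = 2.645751
x_7 = g(2.645751) = 2.645751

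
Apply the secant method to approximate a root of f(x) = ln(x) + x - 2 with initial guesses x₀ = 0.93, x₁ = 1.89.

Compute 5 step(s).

f(x) = ln(x) + x - 2
x₀ = 0.93, x₁ = 1.89

Secant formula: x_{n+1} = x_n - f(x_n)(x_n - x_{n-1})/(f(x_n) - f(x_{n-1}))

Iteration 1:
  f(0.930000) = -1.142571
  f(1.890000) = 0.526577
  x_2 = 1.890000 - 0.526577×(1.890000 - 0.930000)/(0.526577 - (-1.142571))
       = 1.587143
Iteration 2:
  f(1.890000) = 0.526577
  f(1.587143) = 0.049078
  x_3 = 1.587143 - 0.049078×(1.587143 - 1.890000)/(0.049078 - 0.526577)
       = 1.556015
Iteration 3:
  f(1.587143) = 0.049078
  f(1.556015) = -0.001858
  x_4 = 1.556015 - (-0.001858)×(1.556015 - 1.587143)/(-0.001858 - 0.049078)
       = 1.557150
Iteration 4:
  f(1.556015) = -0.001858
  f(1.557150) = 0.000007
  x_5 = 1.557150 - 0.000007×(1.557150 - 1.556015)/(0.000007 - (-0.001858))
       = 1.557146
Iteration 5:
  f(1.557150) = 0.000007
  f(1.557146) = 0.000000
  x_6 = 1.557146 - 0.000000×(1.557146 - 1.557150)/(0.000000 - 0.000007)
       = 1.557146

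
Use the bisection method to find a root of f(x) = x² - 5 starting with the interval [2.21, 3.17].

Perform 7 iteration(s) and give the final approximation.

f(x) = x² - 5
Initial interval: [2.21, 3.17]

Iteration 1:
  c_1 = (2.210000 + 3.170000)/2 = 2.690000
  f(c_1) = f(2.690000) = 2.236100
  f(a) × f(c) < 0, new interval: [2.210000, 2.690000]
Iteration 2:
  c_2 = (2.210000 + 2.690000)/2 = 2.450000
  f(c_2) = f(2.450000) = 1.002500
  f(a) × f(c) < 0, new interval: [2.210000, 2.450000]
Iteration 3:
  c_3 = (2.210000 + 2.450000)/2 = 2.330000
  f(c_3) = f(2.330000) = 0.428900
  f(a) × f(c) < 0, new interval: [2.210000, 2.330000]
Iteration 4:
  c_4 = (2.210000 + 2.330000)/2 = 2.270000
  f(c_4) = f(2.270000) = 0.152900
  f(a) × f(c) < 0, new interval: [2.210000, 2.270000]
Iteration 5:
  c_5 = (2.210000 + 2.270000)/2 = 2.240000
  f(c_5) = f(2.240000) = 0.017600
  f(a) × f(c) < 0, new interval: [2.210000, 2.240000]
Iteration 6:
  c_6 = (2.210000 + 2.240000)/2 = 2.225000
  f(c_6) = f(2.225000) = -0.049375
  f(a) × f(c) ≥ 0, new interval: [2.225000, 2.240000]
Iteration 7:
  c_7 = (2.225000 + 2.240000)/2 = 2.232500
  f(c_7) = f(2.232500) = -0.015944
  f(a) × f(c) ≥ 0, new interval: [2.232500, 2.240000]

After 7 iteration(s), the approximation is c_7 = 2.232500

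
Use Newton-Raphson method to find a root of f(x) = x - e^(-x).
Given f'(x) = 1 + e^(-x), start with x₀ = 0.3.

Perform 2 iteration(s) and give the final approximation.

f(x) = x - e^(-x)
f'(x) = 1 + e^(-x)
x₀ = 0.3

Newton-Raphson formula: x_{n+1} = x_n - f(x_n)/f'(x_n)

Iteration 1:
  f(0.300000) = -0.440818
  f'(0.300000) = 1.740818
  x_1 = 0.300000 - (-0.440818)/1.740818 = 0.553225
Iteration 2:
  f(0.553225) = -0.021868
  f'(0.553225) = 1.575092
  x_2 = 0.553225 - (-0.021868)/1.575092 = 0.567108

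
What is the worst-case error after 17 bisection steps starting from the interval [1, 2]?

Bisection error bound: |error| ≤ (b-a)/2^n
|error| ≤ (2 - 1)/2^17 = 1/2^17
|error| ≤ 0.0000076294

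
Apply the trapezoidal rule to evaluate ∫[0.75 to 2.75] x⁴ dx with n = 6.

f(x) = x⁴
a = 0.75, b = 2.75, n = 6
h = (b - a)/n = 0.333333

Trapezoidal rule: (h/2)[f(x₀) + 2f(x₁) + 2f(x₂) + ... + f(xₙ)]

x_0 = 0.7500, f(x_0) = 0.316406, coefficient = 1
x_1 = 1.0833, f(x_1) = 1.377363, coefficient = 2
x_2 = 1.4167, f(x_2) = 4.027826, coefficient = 2
x_3 = 1.7500, f(x_3) = 9.378906, coefficient = 2
x_4 = 2.0833, f(x_4) = 18.838011, coefficient = 2
x_5 = 2.4167, f(x_5) = 34.108845, coefficient = 2
x_6 = 2.7500, f(x_6) = 57.191406, coefficient = 1

I ≈ (0.333333/2) × 192.969715 = 32.161619
Exact value: 31.407813
Error: 0.753807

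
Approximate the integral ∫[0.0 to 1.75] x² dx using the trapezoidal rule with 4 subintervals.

f(x) = x²
a = 0.0, b = 1.75, n = 4
h = (b - a)/n = 0.437500

Trapezoidal rule: (h/2)[f(x₀) + 2f(x₁) + 2f(x₂) + ... + f(xₙ)]

x_0 = 0.0000, f(x_0) = 0.000000, coefficient = 1
x_1 = 0.4375, f(x_1) = 0.191406, coefficient = 2
x_2 = 0.8750, f(x_2) = 0.765625, coefficient = 2
x_3 = 1.3125, f(x_3) = 1.722656, coefficient = 2
x_4 = 1.7500, f(x_4) = 3.062500, coefficient = 1

I ≈ (0.437500/2) × 8.421875 = 1.842285
Exact value: 1.786458
Error: 0.055827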